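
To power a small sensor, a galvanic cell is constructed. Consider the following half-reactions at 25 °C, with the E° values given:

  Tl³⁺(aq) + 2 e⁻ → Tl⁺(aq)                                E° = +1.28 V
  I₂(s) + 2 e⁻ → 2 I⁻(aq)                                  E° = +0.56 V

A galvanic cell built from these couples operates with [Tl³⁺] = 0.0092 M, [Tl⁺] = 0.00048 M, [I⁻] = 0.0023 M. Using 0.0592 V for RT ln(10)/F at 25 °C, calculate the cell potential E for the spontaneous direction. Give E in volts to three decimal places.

+0.602 V

Tl³⁺/Tl⁺ is the cathode (higher E°), I₂/I⁻ the anode: E°cell = +1.28 − (+0.56) = +0.72 V, n = 2.
Overall: Tl³⁺(aq) + 2 I⁻(aq) → Tl⁺(aq) + I₂(s)
Q = [Tl⁺] / ([Tl³⁺]·[I⁻]^2); log Q = 3.994.
E = E° − (0.0592/n) log Q = +0.72 − (0.0592/2)(3.994) = +0.602 V.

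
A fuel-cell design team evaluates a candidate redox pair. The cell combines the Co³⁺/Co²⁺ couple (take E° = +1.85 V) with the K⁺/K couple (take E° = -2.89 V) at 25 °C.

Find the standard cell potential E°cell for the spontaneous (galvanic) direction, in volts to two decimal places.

+4.74 V

The Co³⁺/Co²⁺ couple has the higher reduction potential, so it is the cathode; K⁺/K is oxidised at the anode.
E°cell = E°(cathode) − E°(anode) = (+1.85) − (-2.89) = +4.74 V.
Since E°cell > 0, the reaction is spontaneous under standard conditions.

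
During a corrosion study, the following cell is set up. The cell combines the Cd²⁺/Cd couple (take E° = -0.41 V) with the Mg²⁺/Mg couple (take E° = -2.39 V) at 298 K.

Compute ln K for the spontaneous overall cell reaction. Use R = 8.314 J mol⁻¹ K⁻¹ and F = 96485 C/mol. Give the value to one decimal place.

Cathode: Cd²⁺/Cd; anode: Mg²⁺/Mg. E°cell = (-0.41) − (-2.39) = +1.98 V, with n = 2.
ΔG° = −nFE° = −RT ln K, so ln K = nFE°/(RT) = (2)(96485)(+1.98) / ((8.314)(298)) = 154.216.

154.2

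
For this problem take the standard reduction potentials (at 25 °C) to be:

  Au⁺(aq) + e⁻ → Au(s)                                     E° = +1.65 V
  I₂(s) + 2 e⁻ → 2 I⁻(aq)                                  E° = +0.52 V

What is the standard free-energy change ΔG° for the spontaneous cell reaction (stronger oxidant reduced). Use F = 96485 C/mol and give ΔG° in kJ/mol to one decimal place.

-218.1 kJ/mol

Au⁺/Au (E° = +1.65 V) is the cathode; I₂/I⁻ (E° = +0.52 V) is the anode, so E°cell = +1.13 V.
Balancing electrons gives n = 2 (lcm of 1 and 2).
ΔG° = −nFE° = −(2)(96485)(+1.13) = -218,056 J = -218.1 kJ/mol.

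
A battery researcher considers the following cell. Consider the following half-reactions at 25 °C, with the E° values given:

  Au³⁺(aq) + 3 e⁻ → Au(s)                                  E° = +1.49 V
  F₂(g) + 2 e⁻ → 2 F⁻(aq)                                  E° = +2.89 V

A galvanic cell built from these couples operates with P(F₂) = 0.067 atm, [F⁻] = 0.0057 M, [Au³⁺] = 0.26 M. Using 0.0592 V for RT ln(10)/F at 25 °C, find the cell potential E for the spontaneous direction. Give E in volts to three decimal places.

+1.510 V

F₂/F⁻ is the cathode (higher E°), Au³⁺/Au the anode: E°cell = +2.89 − (+1.49) = +1.40 V, n = 6.
Overall: 3 F₂(g) + 2 Au(s) → 6 F⁻(aq) + 2 Au³⁺(aq)
Q = [F⁻]^6·[Au³⁺]^2 / (P(F₂)^3); log Q = -11.113.
E = E° − (0.0592/n) log Q = +1.40 − (0.0592/6)(-11.113) = +1.510 V.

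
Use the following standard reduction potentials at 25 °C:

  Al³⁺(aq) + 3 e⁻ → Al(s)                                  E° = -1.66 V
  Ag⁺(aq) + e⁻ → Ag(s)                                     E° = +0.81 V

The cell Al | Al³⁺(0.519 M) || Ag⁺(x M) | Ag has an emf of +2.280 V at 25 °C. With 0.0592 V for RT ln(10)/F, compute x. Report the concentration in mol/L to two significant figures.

0.00050 M

Ag⁺/Ag is the cathode, Al³⁺/Al the anode: E°cell = +2.47 V, n = 3.
Overall reaction: 3 Ag⁺(aq) + Al(s) → 3 Ag(s) + Al³⁺(aq); Q = [Al³⁺]^1/[Ag⁺]^3.
From E = E° − (0.0592/n) log Q: log Q = (E° − E)·n/0.0592 = (+2.47 − (+2.280))·3/0.0592 = 9.6284.
So 3·log[Ag⁺] = 1·log(0.519) − log Q = -0.2848 − (9.6284) = -9.9132; log[Ag⁺] = -9.9132 / 3 = -3.3044; [Ag⁺] = 10^(-3.3044) ≈ 0.00050 M.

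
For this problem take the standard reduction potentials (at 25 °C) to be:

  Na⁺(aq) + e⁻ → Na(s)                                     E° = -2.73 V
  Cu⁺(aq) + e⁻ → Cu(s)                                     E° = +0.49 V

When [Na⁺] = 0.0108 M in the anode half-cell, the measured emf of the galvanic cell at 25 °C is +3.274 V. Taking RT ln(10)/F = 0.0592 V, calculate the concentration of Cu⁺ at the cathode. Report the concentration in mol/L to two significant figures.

Cu⁺/Cu is the cathode, Na⁺/Na the anode: E°cell = +3.22 V, n = 1.
Overall reaction: Cu⁺(aq) + Na(s) → Cu(s) + Na⁺(aq); Q = [Na⁺]^1/[Cu⁺]^1.
From E = E° − (0.0592/n) log Q: log Q = (E° − E)·n/0.0592 = (+3.22 − (+3.274))·1/0.0592 = -0.9122.
So 1·log[Cu⁺] = 1·log(0.0108) − log Q = -1.9666 − (-0.9122) = -1.0544; [Cu⁺] = 10^(-1.0544) ≈ 0.088 M.

0.088 M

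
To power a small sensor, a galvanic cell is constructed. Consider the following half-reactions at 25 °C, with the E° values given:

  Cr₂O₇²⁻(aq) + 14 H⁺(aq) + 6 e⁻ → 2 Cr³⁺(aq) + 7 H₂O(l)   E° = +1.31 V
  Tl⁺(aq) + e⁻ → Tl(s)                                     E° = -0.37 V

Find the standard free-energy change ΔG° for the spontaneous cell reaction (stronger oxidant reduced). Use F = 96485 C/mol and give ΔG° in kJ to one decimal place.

Cr₂O₇²⁻/Cr³⁺ (E° = +1.31 V) is the cathode; Tl⁺/Tl (E° = -0.37 V) is the anode, so E°cell = +1.68 V.
Balancing electrons gives n = 6 (lcm of 6 and 1).
ΔG° = −nFE° = −(6)(96485)(+1.68) = -972,569 J = -972.6 kJ.

-972.6 kJ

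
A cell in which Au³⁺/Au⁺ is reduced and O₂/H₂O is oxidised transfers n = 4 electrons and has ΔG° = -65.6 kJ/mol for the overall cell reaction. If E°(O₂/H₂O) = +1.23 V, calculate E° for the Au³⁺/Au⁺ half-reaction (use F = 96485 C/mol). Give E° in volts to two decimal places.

+1.40 V

E°cell = −ΔG°/(nF) = −(-65.6×10³)/((4)(96485)) = +0.170 V.
Since Au³⁺/Au⁺ is the cathode and O₂/H₂O the anode, E°cell = E°(Au³⁺/Au⁺) − E°(O₂/H₂O).
So E°(Au³⁺/Au⁺) = E°cell + E°(O₂/H₂O) = +0.170 + (+1.23) = +1.40 V.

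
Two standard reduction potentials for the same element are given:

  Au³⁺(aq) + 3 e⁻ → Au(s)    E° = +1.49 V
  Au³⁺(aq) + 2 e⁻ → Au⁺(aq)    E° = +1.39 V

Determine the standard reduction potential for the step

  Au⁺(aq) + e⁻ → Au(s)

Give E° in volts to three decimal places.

Sequential free energies add, so n₃E°₃ = n₁E°₁ + n₂E°₂.
With n₃ = 3, and the known step contributing 2×(+1.39) V, the unknown satisfies 1·E° = 3×(+1.49) − 2×(+1.39) = +1.690.
E° = +1.690 / 1 = +1.690 V.

+1.690 V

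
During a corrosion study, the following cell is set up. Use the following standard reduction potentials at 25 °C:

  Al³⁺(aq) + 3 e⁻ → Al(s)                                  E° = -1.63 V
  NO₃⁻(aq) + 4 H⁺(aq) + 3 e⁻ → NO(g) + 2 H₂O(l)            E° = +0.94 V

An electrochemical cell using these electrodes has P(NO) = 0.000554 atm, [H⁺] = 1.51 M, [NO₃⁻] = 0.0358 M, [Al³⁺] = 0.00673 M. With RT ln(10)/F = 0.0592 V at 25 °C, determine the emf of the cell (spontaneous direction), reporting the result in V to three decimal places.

+2.663 V

NO₃⁻/NO is the cathode (higher E°), Al³⁺/Al the anode: E°cell = +0.94 − (-1.63) = +2.57 V, n = 3.
Overall: NO₃⁻(aq) + 4 H⁺(aq) + Al(s) → NO(g) + 2 H₂O(l) + Al³⁺(aq)
Q = P(NO)·[Al³⁺] / ([NO₃⁻]·[H⁺]^4); log Q = -4.698.
E = E° − (0.0592/n) log Q = +2.57 − (0.0592/3)(-4.698) = +2.663 V.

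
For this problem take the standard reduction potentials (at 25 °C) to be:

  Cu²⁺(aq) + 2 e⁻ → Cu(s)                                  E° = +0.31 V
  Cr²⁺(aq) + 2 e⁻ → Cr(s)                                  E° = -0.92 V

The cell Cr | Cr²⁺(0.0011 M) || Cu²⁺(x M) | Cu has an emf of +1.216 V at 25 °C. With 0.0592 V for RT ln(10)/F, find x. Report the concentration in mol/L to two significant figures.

0.00037 M

Cu²⁺/Cu is the cathode, Cr²⁺/Cr the anode: E°cell = +1.23 V, n = 2.
Overall reaction: Cu²⁺(aq) + Cr(s) → Cu(s) + Cr²⁺(aq); Q = [Cr²⁺]^1/[Cu²⁺]^1.
From E = E° − (0.0592/n) log Q: log Q = (E° − E)·n/0.0592 = (+1.23 − (+1.216))·2/0.0592 = 0.4730.
So 1·log[Cu²⁺] = 1·log(0.0011) − log Q = -2.9586 − (0.4730) = -3.4316; [Cu²⁺] = 10^(-3.4316) ≈ 0.00037 M.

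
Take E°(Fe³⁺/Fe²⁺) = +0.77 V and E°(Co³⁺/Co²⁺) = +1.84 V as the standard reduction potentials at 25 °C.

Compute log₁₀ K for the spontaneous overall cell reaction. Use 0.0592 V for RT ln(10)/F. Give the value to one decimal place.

18.1

Cathode: Co³⁺/Co²⁺; anode: Fe³⁺/Fe²⁺. E°cell = +1.07 V, n = 1.
log K = nE°cell / 0.0592 = (1)(+1.07) / 0.0592 = 18.1.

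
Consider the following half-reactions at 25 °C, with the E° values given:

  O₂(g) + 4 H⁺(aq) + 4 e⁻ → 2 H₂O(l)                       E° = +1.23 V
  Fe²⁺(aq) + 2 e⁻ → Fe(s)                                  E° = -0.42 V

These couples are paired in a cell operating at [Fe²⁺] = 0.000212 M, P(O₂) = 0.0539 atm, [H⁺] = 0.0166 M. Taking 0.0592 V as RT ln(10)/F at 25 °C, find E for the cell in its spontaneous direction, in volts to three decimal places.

+1.635 V

O₂/H₂O is the cathode (higher E°), Fe²⁺/Fe the anode: E°cell = +1.23 − (-0.42) = +1.65 V, n = 4.
Overall: O₂(g) + 4 H⁺(aq) + 2 Fe(s) → 2 H₂O(l) + 2 Fe²⁺(aq)
Q = [Fe²⁺]^2 / (P(O₂)·[H⁺]^4); log Q = 1.041.
E = E° − (0.0592/n) log Q = +1.65 − (0.0592/4)(1.041) = +1.635 V.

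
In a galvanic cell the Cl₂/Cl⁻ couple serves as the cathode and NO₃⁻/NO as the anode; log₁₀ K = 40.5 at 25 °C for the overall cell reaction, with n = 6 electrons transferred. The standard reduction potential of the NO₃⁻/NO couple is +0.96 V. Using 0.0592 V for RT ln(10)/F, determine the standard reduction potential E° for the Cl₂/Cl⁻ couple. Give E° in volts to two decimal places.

+1.36 V

E°cell = (0.0592/n)·log K = (0.0592/6)(40.5) = +0.400 V.
Since Cl₂/Cl⁻ is the cathode and NO₃⁻/NO the anode, E°cell = E°(Cl₂/Cl⁻) − E°(NO₃⁻/NO).
So E°(Cl₂/Cl⁻) = E°cell + E°(NO₃⁻/NO) = +0.400 + (+0.96) = +1.36 V.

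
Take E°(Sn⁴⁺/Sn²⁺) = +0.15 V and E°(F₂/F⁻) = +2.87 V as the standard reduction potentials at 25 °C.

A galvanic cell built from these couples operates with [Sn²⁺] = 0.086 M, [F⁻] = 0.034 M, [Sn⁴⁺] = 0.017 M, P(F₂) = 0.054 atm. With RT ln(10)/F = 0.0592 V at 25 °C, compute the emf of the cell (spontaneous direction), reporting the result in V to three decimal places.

F₂/F⁻ is the cathode (higher E°), Sn⁴⁺/Sn²⁺ the anode: E°cell = +2.87 − (+0.15) = +2.72 V, n = 2.
Overall: F₂(g) + Sn²⁺(aq) → 2 F⁻(aq) + Sn⁴⁺(aq)
Q = [F⁻]^2·[Sn⁴⁺] / (P(F₂)·[Sn²⁺]); log Q = -2.373.
E = E° − (0.0592/n) log Q = +2.72 − (0.0592/2)(-2.373) = +2.790 V.

+2.790 V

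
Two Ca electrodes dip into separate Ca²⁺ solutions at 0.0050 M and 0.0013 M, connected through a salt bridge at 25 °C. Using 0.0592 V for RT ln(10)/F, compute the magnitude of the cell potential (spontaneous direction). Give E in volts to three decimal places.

For a concentration cell E°cell = 0. The 0.0050 M side is the cathode (reduction is favoured where [Ca²⁺] is higher).
With n = 2, E = −(0.0592/2) log([Ca²⁺]ₐₙ/[Ca²⁺]꜀ₐₜ) = −(0.0592/2) log(0.0013/0.005) = −(0.0592/2)(-0.585) = +0.017 V.

+0.017 V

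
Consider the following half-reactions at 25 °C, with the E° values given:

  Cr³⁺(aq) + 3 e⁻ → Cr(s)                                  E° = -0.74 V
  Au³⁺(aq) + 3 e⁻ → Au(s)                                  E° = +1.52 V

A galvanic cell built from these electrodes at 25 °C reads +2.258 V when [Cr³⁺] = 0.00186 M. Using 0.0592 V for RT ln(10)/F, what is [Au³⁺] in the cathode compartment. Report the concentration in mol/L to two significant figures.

0.0015 M

Au³⁺/Au is the cathode, Cr³⁺/Cr the anode: E°cell = +2.26 V, n = 3.
Overall reaction: Au³⁺(aq) + Cr(s) → Au(s) + Cr³⁺(aq); Q = [Cr³⁺]^1/[Au³⁺]^1.
From E = E° − (0.0592/n) log Q: log Q = (E° − E)·n/0.0592 = (+2.26 − (+2.258))·3/0.0592 = 0.1014.
So 1·log[Au³⁺] = 1·log(0.00186) − log Q = -2.7305 − (0.1014) = -2.8319; [Au³⁺] = 10^(-2.8319) ≈ 0.0015 M.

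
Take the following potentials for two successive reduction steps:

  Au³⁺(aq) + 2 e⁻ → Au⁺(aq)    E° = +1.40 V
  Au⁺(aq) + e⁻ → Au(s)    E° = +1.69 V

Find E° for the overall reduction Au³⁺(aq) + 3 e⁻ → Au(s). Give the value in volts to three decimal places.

+1.497 V

Since ΔG° = −nFE° is additive over sequential reductions, n₃E°₃ = n₁E°₁ + n₂E°₂.
E°₃ = (2×+1.40 + 1×+1.69) / 3 = (+4.490) / 3 = +1.497 V.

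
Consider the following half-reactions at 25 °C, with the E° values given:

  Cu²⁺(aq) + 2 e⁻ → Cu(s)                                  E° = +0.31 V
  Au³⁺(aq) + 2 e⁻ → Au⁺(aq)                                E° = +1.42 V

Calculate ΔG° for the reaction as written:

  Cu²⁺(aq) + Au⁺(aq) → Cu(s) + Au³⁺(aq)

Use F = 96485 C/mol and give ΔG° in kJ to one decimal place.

As written, Cu²⁺/Cu is reduced (cathode) and Au³⁺/Au⁺ is oxidised (anode), so E°cell = (+0.31) − (+1.42) = -1.11 V.
Balancing electrons gives n = 2.
ΔG° = −nFE° = −(2)(96485)(-1.11) = 214,197 J = +214.2 kJ.

+214.2 kJ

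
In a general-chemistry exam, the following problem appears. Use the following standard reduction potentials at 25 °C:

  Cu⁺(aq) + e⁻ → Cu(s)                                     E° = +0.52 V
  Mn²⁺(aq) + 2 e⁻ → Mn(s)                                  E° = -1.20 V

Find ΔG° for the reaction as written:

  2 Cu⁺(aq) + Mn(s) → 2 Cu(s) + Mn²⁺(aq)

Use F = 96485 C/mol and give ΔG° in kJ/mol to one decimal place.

As written, Cu⁺/Cu is reduced (cathode) and Mn²⁺/Mn is oxidised (anode), so E°cell = (+0.52) − (-1.20) = +1.72 V.
Balancing electrons gives n = 2.
ΔG° = −nFE° = −(2)(96485)(+1.72) = -331,908 J = -331.9 kJ/mol.

-331.9 kJ/mol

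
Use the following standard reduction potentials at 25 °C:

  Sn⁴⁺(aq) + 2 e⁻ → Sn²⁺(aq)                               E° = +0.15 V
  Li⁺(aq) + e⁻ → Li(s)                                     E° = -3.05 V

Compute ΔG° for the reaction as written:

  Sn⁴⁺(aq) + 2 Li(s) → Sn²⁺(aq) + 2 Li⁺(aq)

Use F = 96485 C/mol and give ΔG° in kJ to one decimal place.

-617.5 kJ

As written, Sn⁴⁺/Sn²⁺ is reduced (cathode) and Li⁺/Li is oxidised (anode), so E°cell = (+0.15) − (-3.05) = +3.20 V.
Balancing electrons gives n = 2.
ΔG° = −nFE° = −(2)(96485)(+3.20) = -617,504 J = -617.5 kJ.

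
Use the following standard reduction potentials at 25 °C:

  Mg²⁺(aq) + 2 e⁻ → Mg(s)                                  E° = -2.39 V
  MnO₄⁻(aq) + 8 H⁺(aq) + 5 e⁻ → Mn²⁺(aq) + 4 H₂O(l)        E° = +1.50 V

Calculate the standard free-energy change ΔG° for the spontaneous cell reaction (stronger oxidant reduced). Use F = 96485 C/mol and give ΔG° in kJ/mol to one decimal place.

MnO₄⁻/Mn²⁺ (E° = +1.50 V) is the cathode; Mg²⁺/Mg (E° = -2.39 V) is the anode, so E°cell = +3.89 V.
Balancing electrons gives n = 10 (lcm of 5 and 2).
ΔG° = −nFE° = −(10)(96485)(+3.89) = -3,753,266 J = -3753.3 kJ/mol.

-3753.3 kJ/mol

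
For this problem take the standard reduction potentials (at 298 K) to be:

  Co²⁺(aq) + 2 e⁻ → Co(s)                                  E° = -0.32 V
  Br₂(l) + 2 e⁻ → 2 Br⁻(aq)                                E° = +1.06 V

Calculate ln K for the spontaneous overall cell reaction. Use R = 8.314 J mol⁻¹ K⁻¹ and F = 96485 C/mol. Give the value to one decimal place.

107.5

Cathode: Br₂/Br⁻; anode: Co²⁺/Co. E°cell = (+1.06) − (-0.32) = +1.38 V, with n = 2.
ΔG° = −nFE° = −RT ln K, so ln K = nFE°/(RT) = (2)(96485)(+1.38) / ((8.314)(298)) = 107.484.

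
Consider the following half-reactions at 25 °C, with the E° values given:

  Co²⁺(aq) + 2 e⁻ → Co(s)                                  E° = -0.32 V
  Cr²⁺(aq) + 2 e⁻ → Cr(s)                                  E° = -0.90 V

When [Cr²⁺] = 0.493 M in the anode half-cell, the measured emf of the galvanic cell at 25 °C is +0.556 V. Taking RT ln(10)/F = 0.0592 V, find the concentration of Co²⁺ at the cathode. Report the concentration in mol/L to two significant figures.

0.076 M

Co²⁺/Co is the cathode, Cr²⁺/Cr the anode: E°cell = +0.58 V, n = 2.
Overall reaction: Co²⁺(aq) + Cr(s) → Co(s) + Cr²⁺(aq); Q = [Cr²⁺]^1/[Co²⁺]^1.
From E = E° − (0.0592/n) log Q: log Q = (E° − E)·n/0.0592 = (+0.58 − (+0.556))·2/0.0592 = 0.8108.
So 1·log[Co²⁺] = 1·log(0.493) − log Q = -0.3072 − (0.8108) = -1.1180; [Co²⁺] = 10^(-1.1180) ≈ 0.076 M.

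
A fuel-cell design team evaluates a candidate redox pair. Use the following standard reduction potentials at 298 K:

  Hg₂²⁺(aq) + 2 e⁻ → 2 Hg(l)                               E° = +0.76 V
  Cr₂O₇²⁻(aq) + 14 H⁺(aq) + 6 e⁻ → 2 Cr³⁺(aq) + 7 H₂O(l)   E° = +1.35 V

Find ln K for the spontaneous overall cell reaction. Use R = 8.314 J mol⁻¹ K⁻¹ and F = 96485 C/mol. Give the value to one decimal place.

Cathode: Cr₂O₇²⁻/Cr³⁺; anode: Hg₂²⁺/Hg. E°cell = (+1.35) − (+0.76) = +0.59 V, with n = 6.
ΔG° = −nFE° = −RT ln K, so ln K = nFE°/(RT) = (6)(96485)(+0.59) / ((8.314)(298)) = 137.860.

137.9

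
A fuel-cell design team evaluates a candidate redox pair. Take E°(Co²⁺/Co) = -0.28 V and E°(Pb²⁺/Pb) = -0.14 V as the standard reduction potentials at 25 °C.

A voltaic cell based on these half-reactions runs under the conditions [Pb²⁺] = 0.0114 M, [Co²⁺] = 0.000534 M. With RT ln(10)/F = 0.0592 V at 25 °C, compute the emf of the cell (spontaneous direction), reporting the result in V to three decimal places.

+0.179 V

Pb²⁺/Pb is the cathode (higher E°), Co²⁺/Co the anode: E°cell = -0.14 − (-0.28) = +0.14 V, n = 2.
Overall: Pb²⁺(aq) + Co(s) → Pb(s) + Co²⁺(aq)
Q = [Co²⁺] / ([Pb²⁺]); log Q = -1.329.
E = E° − (0.0592/n) log Q = +0.14 − (0.0592/2)(-1.329) = +0.179 V.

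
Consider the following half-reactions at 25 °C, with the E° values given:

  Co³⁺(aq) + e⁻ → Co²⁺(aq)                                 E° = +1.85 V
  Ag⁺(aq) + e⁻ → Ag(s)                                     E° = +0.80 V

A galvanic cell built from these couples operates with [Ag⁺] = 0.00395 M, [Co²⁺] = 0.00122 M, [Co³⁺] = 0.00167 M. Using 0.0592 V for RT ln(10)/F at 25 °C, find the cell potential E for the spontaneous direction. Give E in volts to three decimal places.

+1.200 V

Co³⁺/Co²⁺ is the cathode (higher E°), Ag⁺/Ag the anode: E°cell = +1.85 − (+0.80) = +1.05 V, n = 1.
Overall: Co³⁺(aq) + Ag(s) → Co²⁺(aq) + Ag⁺(aq)
Q = [Co²⁺]·[Ag⁺] / ([Co³⁺]); log Q = -2.540.
E = E° − (0.0592/n) log Q = +1.05 − (0.0592/1)(-2.540) = +1.200 V.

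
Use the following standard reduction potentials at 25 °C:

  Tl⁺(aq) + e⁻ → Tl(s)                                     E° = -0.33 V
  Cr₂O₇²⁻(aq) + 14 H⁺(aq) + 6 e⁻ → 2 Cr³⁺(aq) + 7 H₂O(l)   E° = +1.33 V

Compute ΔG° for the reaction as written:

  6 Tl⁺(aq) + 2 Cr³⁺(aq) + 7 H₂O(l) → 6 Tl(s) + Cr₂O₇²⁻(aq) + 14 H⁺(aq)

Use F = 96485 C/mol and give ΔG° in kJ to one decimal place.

+961.0 kJ

As written, Tl⁺/Tl is reduced (cathode) and Cr₂O₇²⁻/Cr³⁺ is oxidised (anode), so E°cell = (-0.33) − (+1.33) = -1.66 V.
Balancing electrons gives n = 6.
ΔG° = −nFE° = −(6)(96485)(-1.66) = 960,991 J = +961.0 kJ.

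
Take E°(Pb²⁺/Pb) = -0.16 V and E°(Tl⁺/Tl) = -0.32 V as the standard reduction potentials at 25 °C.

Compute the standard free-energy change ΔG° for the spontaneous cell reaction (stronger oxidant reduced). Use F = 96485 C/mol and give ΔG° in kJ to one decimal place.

-30.9 kJ

Pb²⁺/Pb (E° = -0.16 V) is the cathode; Tl⁺/Tl (E° = -0.32 V) is the anode, so E°cell = +0.16 V.
Balancing electrons gives n = 2 (lcm of 2 and 1).
ΔG° = −nFE° = −(2)(96485)(+0.16) = -30,875 J = -30.9 kJ.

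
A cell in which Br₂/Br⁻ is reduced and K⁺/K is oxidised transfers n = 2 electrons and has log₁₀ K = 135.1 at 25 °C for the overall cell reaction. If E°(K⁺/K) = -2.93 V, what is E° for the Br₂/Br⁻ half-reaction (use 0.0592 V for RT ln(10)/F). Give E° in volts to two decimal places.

E°cell = (0.0592/n)·log K = (0.0592/2)(135.1) = +3.999 V.
Since Br₂/Br⁻ is the cathode and K⁺/K the anode, E°cell = E°(Br₂/Br⁻) − E°(K⁺/K).
So E°(Br₂/Br⁻) = E°cell + E°(K⁺/K) = +3.999 + (-2.93) = +1.07 V.

+1.07 V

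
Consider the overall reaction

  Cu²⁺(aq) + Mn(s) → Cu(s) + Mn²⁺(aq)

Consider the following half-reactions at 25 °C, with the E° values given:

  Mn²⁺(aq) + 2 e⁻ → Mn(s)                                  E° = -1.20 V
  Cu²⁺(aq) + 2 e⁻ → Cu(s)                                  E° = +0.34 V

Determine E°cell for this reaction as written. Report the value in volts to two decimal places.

+1.54 V

The Cu²⁺/Cu couple has the higher reduction potential, so it is the cathode; Mn²⁺/Mn is oxidised at the anode.
E°cell = E°(cathode) − E°(anode) = (+0.34) − (-1.20) = +1.54 V.
Since E°cell > 0, the reaction is spontaneous under standard conditions.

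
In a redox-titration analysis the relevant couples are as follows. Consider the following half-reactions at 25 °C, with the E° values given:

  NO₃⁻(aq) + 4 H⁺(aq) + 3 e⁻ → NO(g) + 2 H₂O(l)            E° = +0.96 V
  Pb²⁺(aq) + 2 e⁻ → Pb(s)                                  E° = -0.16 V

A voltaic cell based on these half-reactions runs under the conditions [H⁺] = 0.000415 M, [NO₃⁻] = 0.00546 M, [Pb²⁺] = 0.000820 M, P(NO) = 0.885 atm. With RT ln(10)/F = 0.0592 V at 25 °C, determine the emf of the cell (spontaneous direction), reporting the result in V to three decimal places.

NO₃⁻/NO is the cathode (higher E°), Pb²⁺/Pb the anode: E°cell = +0.96 − (-0.16) = +1.12 V, n = 6.
Overall: 2 NO₃⁻(aq) + 8 H⁺(aq) + 3 Pb(s) → 2 NO(g) + 4 H₂O(l) + 3 Pb²⁺(aq)
Q = P(NO)^2·[Pb²⁺]^3 / ([NO₃⁻]^2·[H⁺]^8); log Q = 22.217.
E = E° − (0.0592/n) log Q = +1.12 − (0.0592/6)(22.217) = +0.901 V.

+0.901 V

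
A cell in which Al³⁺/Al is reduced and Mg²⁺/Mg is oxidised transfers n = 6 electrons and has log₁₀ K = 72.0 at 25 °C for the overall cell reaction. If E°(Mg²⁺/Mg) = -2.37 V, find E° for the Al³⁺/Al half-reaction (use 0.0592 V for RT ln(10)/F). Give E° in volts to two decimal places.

E°cell = (0.0592/n)·log K = (0.0592/6)(72.0) = +0.710 V.
Since Al³⁺/Al is the cathode and Mg²⁺/Mg the anode, E°cell = E°(Al³⁺/Al) − E°(Mg²⁺/Mg).
So E°(Al³⁺/Al) = E°cell + E°(Mg²⁺/Mg) = +0.710 + (-2.37) = -1.66 V.

-1.66 V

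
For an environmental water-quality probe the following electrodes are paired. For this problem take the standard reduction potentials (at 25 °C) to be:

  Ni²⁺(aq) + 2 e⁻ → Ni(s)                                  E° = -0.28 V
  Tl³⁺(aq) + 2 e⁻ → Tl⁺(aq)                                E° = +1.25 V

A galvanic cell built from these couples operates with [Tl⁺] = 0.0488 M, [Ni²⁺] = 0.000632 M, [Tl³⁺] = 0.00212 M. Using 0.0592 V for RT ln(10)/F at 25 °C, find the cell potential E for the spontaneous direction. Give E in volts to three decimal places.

Tl³⁺/Tl⁺ is the cathode (higher E°), Ni²⁺/Ni the anode: E°cell = +1.25 − (-0.28) = +1.53 V, n = 2.
Overall: Tl³⁺(aq) + Ni(s) → Tl⁺(aq) + Ni²⁺(aq)
Q = [Tl⁺]·[Ni²⁺] / ([Tl³⁺]); log Q = -1.837.
E = E° − (0.0592/n) log Q = +1.53 − (0.0592/2)(-1.837) = +1.584 V.

+1.584 V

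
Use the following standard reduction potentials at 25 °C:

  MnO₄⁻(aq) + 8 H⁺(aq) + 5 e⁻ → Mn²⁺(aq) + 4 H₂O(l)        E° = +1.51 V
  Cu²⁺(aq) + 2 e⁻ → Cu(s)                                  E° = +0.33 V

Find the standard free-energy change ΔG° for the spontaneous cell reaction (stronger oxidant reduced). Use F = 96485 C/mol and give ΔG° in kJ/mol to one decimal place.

-1138.5 kJ/mol

MnO₄⁻/Mn²⁺ (E° = +1.51 V) is the cathode; Cu²⁺/Cu (E° = +0.33 V) is the anode, so E°cell = +1.18 V.
Balancing electrons gives n = 10 (lcm of 5 and 2).
ΔG° = −nFE° = −(10)(96485)(+1.18) = -1,138,523 J = -1138.5 kJ/mol.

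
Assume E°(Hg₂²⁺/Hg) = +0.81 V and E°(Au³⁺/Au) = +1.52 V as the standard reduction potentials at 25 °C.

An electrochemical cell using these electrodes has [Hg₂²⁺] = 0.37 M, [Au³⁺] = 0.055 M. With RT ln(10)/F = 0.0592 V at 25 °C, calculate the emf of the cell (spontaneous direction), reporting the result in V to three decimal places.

+0.698 V

Au³⁺/Au is the cathode (higher E°), Hg₂²⁺/Hg the anode: E°cell = +1.52 − (+0.81) = +0.71 V, n = 6.
Overall: 2 Au³⁺(aq) + 6 Hg(l) → 2 Au(s) + 3 Hg₂²⁺(aq)
Q = [Hg₂²⁺]^3 / ([Au³⁺]^2); log Q = 1.224.
E = E° − (0.0592/n) log Q = +0.71 − (0.0592/6)(1.224) = +0.698 V.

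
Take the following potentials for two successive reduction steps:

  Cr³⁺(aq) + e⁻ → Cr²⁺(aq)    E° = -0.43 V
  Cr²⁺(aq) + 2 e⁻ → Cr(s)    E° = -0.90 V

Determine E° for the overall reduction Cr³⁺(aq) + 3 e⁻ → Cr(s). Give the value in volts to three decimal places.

Standard free energies of sequential steps add: ΔG°₃ = ΔG°₁ + ΔG°₂, so n₃E°₃ = n₁E°₁ + n₂E°₂.
E°₃ = (1×-0.43 + 2×-0.90) / 3 = (-2.230) / 3 = -0.743 V.

-0.743 V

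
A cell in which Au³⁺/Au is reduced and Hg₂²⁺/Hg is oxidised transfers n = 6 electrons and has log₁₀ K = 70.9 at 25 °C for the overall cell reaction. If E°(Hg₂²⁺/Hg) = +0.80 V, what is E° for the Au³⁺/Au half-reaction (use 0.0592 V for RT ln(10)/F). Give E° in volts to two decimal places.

E°cell = (0.0592/n)·log K = (0.0592/6)(70.9) = +0.700 V.
Since Au³⁺/Au is the cathode and Hg₂²⁺/Hg the anode, E°cell = E°(Au³⁺/Au) − E°(Hg₂²⁺/Hg).
So E°(Au³⁺/Au) = E°cell + E°(Hg₂²⁺/Hg) = +0.700 + (+0.80) = +1.50 V.

+1.50 V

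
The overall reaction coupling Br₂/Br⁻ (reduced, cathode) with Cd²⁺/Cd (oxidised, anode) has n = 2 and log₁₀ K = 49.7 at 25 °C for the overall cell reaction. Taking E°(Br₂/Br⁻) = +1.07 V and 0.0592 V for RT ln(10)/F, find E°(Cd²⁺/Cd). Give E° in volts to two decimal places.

E°cell = (0.0592/n)·log K = (0.0592/2)(49.7) = +1.471 V.
Since Br₂/Br⁻ is the cathode and Cd²⁺/Cd the anode, E°cell = E°(Br₂/Br⁻) − E°(Cd²⁺/Cd).
So E°(Cd²⁺/Cd) = E°(Br₂/Br⁻) − E°cell = (+1.07) − (+1.471) = -0.40 V.

-0.40 V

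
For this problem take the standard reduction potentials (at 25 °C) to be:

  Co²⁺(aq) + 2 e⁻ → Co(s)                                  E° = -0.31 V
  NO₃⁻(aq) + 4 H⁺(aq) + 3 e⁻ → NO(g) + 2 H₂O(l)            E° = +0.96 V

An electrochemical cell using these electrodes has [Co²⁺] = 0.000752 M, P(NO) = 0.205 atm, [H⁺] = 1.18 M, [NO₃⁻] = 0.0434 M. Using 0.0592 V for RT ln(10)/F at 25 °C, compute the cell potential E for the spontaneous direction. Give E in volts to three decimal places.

NO₃⁻/NO is the cathode (higher E°), Co²⁺/Co the anode: E°cell = +0.96 − (-0.31) = +1.27 V, n = 6.
Overall: 2 NO₃⁻(aq) + 8 H⁺(aq) + 3 Co(s) → 2 NO(g) + 4 H₂O(l) + 3 Co²⁺(aq)
Q = P(NO)^2·[Co²⁺]^3 / ([NO₃⁻]^2·[H⁺]^8); log Q = -8.598.
E = E° − (0.0592/n) log Q = +1.27 − (0.0592/6)(-8.598) = +1.355 V.

+1.355 V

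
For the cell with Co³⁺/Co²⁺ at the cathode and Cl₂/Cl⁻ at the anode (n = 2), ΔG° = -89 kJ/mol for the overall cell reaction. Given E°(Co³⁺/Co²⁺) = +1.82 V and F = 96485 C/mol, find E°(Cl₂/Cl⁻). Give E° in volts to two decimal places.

E°cell = −ΔG°/(nF) = −(-89×10³)/((2)(96485)) = +0.461 V.
Since Co³⁺/Co²⁺ is the cathode and Cl₂/Cl⁻ the anode, E°cell = E°(Co³⁺/Co²⁺) − E°(Cl₂/Cl⁻).
So E°(Cl₂/Cl⁻) = E°(Co³⁺/Co²⁺) − E°cell = (+1.82) − (+0.461) = +1.36 V.

+1.36 V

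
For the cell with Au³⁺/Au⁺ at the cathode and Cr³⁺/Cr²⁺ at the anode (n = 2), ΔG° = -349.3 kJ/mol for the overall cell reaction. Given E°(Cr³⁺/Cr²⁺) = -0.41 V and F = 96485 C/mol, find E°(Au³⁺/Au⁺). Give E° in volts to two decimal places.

+1.40 V

E°cell = −ΔG°/(nF) = −(-349.3×10³)/((2)(96485)) = +1.810 V.
Since Au³⁺/Au⁺ is the cathode and Cr³⁺/Cr²⁺ the anode, E°cell = E°(Au³⁺/Au⁺) − E°(Cr³⁺/Cr²⁺).
So E°(Au³⁺/Au⁺) = E°cell + E°(Cr³⁺/Cr²⁺) = +1.810 + (-0.41) = +1.40 V.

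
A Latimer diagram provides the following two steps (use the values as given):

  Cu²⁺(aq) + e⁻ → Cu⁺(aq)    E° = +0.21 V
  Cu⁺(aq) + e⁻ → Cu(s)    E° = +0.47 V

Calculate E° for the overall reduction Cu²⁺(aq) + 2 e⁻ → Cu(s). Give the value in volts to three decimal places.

+0.340 V

Standard free energies of sequential steps add: ΔG°₃ = ΔG°₁ + ΔG°₂, so n₃E°₃ = n₁E°₁ + n₂E°₂.
E°₃ = (1×+0.21 + 1×+0.47) / 2 = (+0.680) / 2 = +0.340 V.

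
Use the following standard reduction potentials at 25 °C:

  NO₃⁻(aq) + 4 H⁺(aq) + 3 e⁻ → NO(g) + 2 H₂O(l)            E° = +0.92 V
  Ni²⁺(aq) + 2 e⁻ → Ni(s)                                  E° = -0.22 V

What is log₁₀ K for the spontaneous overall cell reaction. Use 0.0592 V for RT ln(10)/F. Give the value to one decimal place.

Cathode: NO₃⁻/NO; anode: Ni²⁺/Ni. E°cell = +1.14 V, n = 6.
log K = nE°cell / 0.0592 = (6)(+1.14) / 0.0592 = 115.5.

115.5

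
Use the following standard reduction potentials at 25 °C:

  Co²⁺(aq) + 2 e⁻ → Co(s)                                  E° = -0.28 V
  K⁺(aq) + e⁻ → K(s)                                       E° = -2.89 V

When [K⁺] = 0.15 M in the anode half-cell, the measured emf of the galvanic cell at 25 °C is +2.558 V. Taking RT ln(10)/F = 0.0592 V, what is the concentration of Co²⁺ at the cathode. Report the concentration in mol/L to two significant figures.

Co²⁺/Co is the cathode, K⁺/K the anode: E°cell = +2.61 V, n = 2.
Overall reaction: Co²⁺(aq) + 2 K(s) → Co(s) + 2 K⁺(aq); Q = [K⁺]^2/[Co²⁺]^1.
From E = E° − (0.0592/n) log Q: log Q = (E° − E)·n/0.0592 = (+2.61 − (+2.558))·2/0.0592 = 1.7568.
So 1·log[Co²⁺] = 2·log(0.15) − log Q = -1.6478 − (1.7568) = -3.4046; [Co²⁺] = 10^(-3.4046) ≈ 0.00039 M.

0.00039 M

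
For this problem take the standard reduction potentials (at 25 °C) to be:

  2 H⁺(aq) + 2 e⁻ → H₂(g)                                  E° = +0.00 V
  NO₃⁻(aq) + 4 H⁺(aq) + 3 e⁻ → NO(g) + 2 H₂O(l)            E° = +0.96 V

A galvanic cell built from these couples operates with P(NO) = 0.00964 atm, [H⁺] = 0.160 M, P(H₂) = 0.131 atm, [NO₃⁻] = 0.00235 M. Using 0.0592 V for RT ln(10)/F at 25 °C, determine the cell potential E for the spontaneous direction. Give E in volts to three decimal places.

+0.906 V

NO₃⁻/NO is the cathode (higher E°), H⁺/H₂ the anode: E°cell = +0.96 − (+0.00) = +0.96 V, n = 6.
Overall: 2 NO₃⁻(aq) + 2 H⁺(aq) + 3 H₂(g) → 2 NO(g) + 4 H₂O(l)
Q = P(NO)^2 / ([NO₃⁻]^2·[H⁺]^2·P(H₂)^3); log Q = 5.466.
E = E° − (0.0592/n) log Q = +0.96 − (0.0592/6)(5.466) = +0.906 V.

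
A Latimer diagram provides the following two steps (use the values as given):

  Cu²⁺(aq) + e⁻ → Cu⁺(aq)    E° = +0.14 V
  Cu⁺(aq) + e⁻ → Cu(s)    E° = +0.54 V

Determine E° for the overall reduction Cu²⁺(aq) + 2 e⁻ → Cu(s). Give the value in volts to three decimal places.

Standard free energies of sequential steps add: ΔG°₃ = ΔG°₁ + ΔG°₂, so n₃E°₃ = n₁E°₁ + n₂E°₂.
E°₃ = (1×+0.14 + 1×+0.54) / 2 = (+0.680) / 2 = +0.340 V.

+0.340 V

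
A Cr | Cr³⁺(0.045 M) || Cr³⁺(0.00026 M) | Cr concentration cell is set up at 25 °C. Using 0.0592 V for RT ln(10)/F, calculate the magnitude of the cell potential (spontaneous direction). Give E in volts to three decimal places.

For a concentration cell E°cell = 0. The 0.045 M side is the cathode (reduction is favoured where [Cr³⁺] is higher).
With n = 3, E = −(0.0592/3) log([Cr³⁺]ₐₙ/[Cr³⁺]꜀ₐₜ) = −(0.0592/3) log(0.00026/0.045) = −(0.0592/3)(-2.238) = +0.044 V.

+0.044 V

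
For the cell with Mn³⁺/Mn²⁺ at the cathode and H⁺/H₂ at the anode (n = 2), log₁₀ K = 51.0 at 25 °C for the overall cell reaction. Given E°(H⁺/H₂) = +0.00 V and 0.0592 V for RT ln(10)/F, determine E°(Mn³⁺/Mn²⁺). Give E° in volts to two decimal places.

E°cell = (0.0592/n)·log K = (0.0592/2)(51.0) = +1.510 V.
Since Mn³⁺/Mn²⁺ is the cathode and H⁺/H₂ the anode, E°cell = E°(Mn³⁺/Mn²⁺) − E°(H⁺/H₂).
So E°(Mn³⁺/Mn²⁺) = E°cell + E°(H⁺/H₂) = +1.510 + (+0.00) = +1.51 V.

+1.51 V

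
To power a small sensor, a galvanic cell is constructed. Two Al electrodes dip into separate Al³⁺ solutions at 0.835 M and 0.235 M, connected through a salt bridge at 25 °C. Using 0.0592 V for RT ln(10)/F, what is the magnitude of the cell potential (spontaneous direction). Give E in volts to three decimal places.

+0.011 V

For a concentration cell E°cell = 0. The 0.835 M side is the cathode (reduction is favoured where [Al³⁺] is higher).
With n = 3, E = −(0.0592/3) log([Al³⁺]ₐₙ/[Al³⁺]꜀ₐₜ) = −(0.0592/3) log(0.235/0.835) = −(0.0592/3)(-0.551) = +0.011 V.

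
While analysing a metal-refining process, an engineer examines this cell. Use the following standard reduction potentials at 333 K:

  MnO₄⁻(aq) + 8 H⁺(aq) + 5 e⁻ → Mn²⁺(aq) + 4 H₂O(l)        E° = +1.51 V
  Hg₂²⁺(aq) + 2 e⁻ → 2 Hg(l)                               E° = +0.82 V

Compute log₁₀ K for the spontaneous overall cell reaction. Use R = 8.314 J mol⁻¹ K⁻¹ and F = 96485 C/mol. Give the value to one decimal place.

Cathode: MnO₄⁻/Mn²⁺; anode: Hg₂²⁺/Hg. E°cell = (+1.51) − (+0.82) = +0.69 V, with n = 10.
ΔG° = −nFE° = −RT ln K, so ln K = nFE°/(RT) = (10)(96485)(+0.69) / ((8.314)(333)) = 240.467.
log₁₀ K = 240.467 / ln 10 = 104.4.

104.4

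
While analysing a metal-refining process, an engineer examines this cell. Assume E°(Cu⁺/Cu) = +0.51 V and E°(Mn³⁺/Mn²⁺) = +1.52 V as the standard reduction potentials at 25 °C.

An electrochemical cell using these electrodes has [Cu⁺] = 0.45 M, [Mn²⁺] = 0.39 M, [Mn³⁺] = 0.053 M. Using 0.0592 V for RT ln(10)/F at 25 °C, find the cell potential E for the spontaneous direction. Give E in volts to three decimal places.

+0.979 V

Mn³⁺/Mn²⁺ is the cathode (higher E°), Cu⁺/Cu the anode: E°cell = +1.52 − (+0.51) = +1.01 V, n = 1.
Overall: Mn³⁺(aq) + Cu(s) → Mn²⁺(aq) + Cu⁺(aq)
Q = [Mn²⁺]·[Cu⁺] / ([Mn³⁺]); log Q = 0.520.
E = E° − (0.0592/n) log Q = +1.01 − (0.0592/1)(0.520) = +0.979 V.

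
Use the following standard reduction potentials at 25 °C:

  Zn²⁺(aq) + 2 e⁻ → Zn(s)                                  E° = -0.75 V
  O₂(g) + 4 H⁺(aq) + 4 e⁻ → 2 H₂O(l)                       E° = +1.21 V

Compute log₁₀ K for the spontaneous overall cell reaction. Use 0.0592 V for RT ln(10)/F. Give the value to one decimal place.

132.4

Cathode: O₂/H₂O; anode: Zn²⁺/Zn. E°cell = +1.96 V, n = 4.
log K = nE°cell / 0.0592 = (4)(+1.96) / 0.0592 = 132.4.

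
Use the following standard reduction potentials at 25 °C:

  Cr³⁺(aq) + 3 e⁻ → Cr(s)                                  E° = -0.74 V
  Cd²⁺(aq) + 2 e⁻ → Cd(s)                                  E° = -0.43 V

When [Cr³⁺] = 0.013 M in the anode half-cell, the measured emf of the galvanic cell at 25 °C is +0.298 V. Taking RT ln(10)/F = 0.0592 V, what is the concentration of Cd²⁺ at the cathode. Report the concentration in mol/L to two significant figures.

Cd²⁺/Cd is the cathode, Cr³⁺/Cr the anode: E°cell = +0.31 V, n = 6.
Overall reaction: 3 Cd²⁺(aq) + 2 Cr(s) → 3 Cd(s) + 2 Cr³⁺(aq); Q = [Cr³⁺]^2/[Cd²⁺]^3.
From E = E° − (0.0592/n) log Q: log Q = (E° − E)·n/0.0592 = (+0.31 − (+0.298))·6/0.0592 = 1.2162.
So 3·log[Cd²⁺] = 2·log(0.013) − log Q = -3.7721 − (1.2162) = -4.9883; log[Cd²⁺] = -4.9883 / 3 = -1.6628; [Cd²⁺] = 10^(-1.6628) ≈ 0.022 M.

0.022 M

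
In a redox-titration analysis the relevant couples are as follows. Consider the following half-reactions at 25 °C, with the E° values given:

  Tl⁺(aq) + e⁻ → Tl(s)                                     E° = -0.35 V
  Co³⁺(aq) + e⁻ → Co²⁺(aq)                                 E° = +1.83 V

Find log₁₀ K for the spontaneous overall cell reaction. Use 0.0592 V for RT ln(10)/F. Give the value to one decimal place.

36.8

Cathode: Co³⁺/Co²⁺; anode: Tl⁺/Tl. E°cell = +2.18 V, n = 1.
log K = nE°cell / 0.0592 = (1)(+2.18) / 0.0592 = 36.8.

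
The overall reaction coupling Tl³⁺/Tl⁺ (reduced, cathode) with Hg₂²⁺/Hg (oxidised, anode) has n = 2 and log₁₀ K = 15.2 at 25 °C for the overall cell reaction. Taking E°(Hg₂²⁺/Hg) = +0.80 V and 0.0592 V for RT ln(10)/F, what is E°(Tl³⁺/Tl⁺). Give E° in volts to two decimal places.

E°cell = (0.0592/n)·log K = (0.0592/2)(15.2) = +0.450 V.
Since Tl³⁺/Tl⁺ is the cathode and Hg₂²⁺/Hg the anode, E°cell = E°(Tl³⁺/Tl⁺) − E°(Hg₂²⁺/Hg).
So E°(Tl³⁺/Tl⁺) = E°cell + E°(Hg₂²⁺/Hg) = +0.450 + (+0.80) = +1.25 V.

+1.25 V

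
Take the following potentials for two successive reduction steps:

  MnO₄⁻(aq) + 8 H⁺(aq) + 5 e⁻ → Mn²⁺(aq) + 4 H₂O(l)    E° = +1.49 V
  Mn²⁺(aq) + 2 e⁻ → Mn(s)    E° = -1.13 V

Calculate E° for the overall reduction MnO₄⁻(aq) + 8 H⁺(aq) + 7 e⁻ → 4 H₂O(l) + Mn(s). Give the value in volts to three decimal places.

Standard free energies of sequential steps add: ΔG°₃ = ΔG°₁ + ΔG°₂, so n₃E°₃ = n₁E°₁ + n₂E°₂.
E°₃ = (5×+1.49 + 2×-1.13) / 7 = (+5.190) / 7 = +0.741 V.

+0.741 V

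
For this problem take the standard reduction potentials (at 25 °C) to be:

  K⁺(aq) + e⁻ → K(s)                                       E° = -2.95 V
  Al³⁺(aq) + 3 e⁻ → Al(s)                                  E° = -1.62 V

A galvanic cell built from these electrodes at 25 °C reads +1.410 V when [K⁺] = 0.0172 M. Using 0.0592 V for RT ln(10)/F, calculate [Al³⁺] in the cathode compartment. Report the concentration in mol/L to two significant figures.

Al³⁺/Al is the cathode, K⁺/K the anode: E°cell = +1.33 V, n = 3.
Overall reaction: Al³⁺(aq) + 3 K(s) → Al(s) + 3 K⁺(aq); Q = [K⁺]^3/[Al³⁺]^1.
From E = E° − (0.0592/n) log Q: log Q = (E° − E)·n/0.0592 = (+1.33 − (+1.410))·3/0.0592 = -4.0541.
So 1·log[Al³⁺] = 3·log(0.0172) − log Q = -5.2934 − (-4.0541) = -1.2393; [Al³⁺] = 10^(-1.2393) ≈ 0.058 M.

0.058 M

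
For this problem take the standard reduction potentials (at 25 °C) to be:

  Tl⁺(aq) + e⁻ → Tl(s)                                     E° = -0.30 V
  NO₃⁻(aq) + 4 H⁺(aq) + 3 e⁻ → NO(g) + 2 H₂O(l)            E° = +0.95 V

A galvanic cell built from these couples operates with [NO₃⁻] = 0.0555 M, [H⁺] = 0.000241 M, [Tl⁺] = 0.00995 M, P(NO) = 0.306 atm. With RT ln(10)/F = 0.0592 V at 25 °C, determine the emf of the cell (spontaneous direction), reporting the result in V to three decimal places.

+1.068 V

NO₃⁻/NO is the cathode (higher E°), Tl⁺/Tl the anode: E°cell = +0.95 − (-0.30) = +1.25 V, n = 3.
Overall: NO₃⁻(aq) + 4 H⁺(aq) + 3 Tl(s) → NO(g) + 2 H₂O(l) + 3 Tl⁺(aq)
Q = P(NO)·[Tl⁺]^3 / ([NO₃⁻]·[H⁺]^4); log Q = 9.207.
E = E° − (0.0592/n) log Q = +1.25 − (0.0592/3)(9.207) = +1.068 V.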